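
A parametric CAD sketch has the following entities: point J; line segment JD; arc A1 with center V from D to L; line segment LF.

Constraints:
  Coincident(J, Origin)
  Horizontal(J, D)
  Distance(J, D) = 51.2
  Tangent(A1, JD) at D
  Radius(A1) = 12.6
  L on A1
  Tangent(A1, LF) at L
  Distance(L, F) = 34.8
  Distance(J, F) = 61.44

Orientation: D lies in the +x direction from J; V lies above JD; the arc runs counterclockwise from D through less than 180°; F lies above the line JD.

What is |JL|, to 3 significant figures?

64.3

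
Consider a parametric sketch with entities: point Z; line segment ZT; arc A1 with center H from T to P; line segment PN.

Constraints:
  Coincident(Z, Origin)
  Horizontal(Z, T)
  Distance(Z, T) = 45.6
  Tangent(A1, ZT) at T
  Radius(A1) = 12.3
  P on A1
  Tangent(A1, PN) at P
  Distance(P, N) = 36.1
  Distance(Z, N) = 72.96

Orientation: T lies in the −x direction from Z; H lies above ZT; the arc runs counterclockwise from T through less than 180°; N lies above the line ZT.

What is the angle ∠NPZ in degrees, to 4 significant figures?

148.7°

Checks: |HP| = 12.30 ✓; ∠(HP, PN) = 90.00° ✓; |PN| = 36.10 ✓; |ZN| = 72.96 ✓.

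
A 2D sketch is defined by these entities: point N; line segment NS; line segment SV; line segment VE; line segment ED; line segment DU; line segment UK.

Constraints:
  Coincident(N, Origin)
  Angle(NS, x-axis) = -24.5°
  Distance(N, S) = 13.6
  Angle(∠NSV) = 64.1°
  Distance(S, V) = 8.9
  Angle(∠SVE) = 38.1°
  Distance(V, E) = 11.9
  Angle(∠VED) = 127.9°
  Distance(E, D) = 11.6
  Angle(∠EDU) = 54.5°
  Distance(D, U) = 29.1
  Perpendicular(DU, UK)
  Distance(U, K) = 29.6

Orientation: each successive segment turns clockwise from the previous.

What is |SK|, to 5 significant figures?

30.731

N is at the origin; NS runs at -24.5° with length 13.6, so S = (12.375, -5.6398). ∠NSV = 64.1° gives SV at -140.40° from the x-axis; with |SV| = 8.9, V = (5.5179, -11.313). ∠SVE = 38.1° gives VE at 77.700° from the x-axis; with |VE| = 11.9, E = (8.0530, 0.31394). ∠VED = 127.9° gives ED at 25.600° from the x-axis; with |ED| = 11.6, D = (18.514, 5.3261). ∠EDU = 54.5° gives DU at -99.900° from the x-axis; with |DU| = 29.1, U = (13.511, -23.341). DU is perpendicular to UK, so UK runs at 170.10°; with |UK| = 29.6, K = (-15.648, -18.251). Then |SK| = |K − S| = 30.731.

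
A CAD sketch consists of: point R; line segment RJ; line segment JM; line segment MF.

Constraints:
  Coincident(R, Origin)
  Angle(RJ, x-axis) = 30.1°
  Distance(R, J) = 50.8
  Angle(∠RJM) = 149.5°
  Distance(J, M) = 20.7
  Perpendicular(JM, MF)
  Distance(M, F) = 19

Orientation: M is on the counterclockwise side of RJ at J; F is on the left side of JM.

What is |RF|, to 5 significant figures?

64.827

∠RJM = 149.5°, so JM runs at 30.1° + (180° − 149.5°) = 60.600° from the x-axis; with |JM| = 20.7, M = J + 20.7·(cos 60.600°, sin 60.600°) = (54.111, 43.511). JM is perpendicular to MF; with |MF| = 19.0 on the left of JM, F = M + 19.0·(-0.87121, 0.49090) = (37.558, 52.838). Then |RF| = |F − R| = 64.827.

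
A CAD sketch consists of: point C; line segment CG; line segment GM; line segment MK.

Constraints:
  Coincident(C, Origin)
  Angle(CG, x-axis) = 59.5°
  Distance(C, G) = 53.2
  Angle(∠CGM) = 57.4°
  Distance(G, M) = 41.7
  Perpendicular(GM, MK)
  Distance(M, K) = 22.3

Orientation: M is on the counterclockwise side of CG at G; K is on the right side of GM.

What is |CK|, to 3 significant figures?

68.4

∠CGM = 57.4°, so GM runs at 59.5° + (180° − 57.4°) = 182° from the x-axis; with |GM| = 41.7, M = G + 41.7·(cos 182°, sin 182°) = (-14.7, 44.3). GM ⟂ MK; with |MK| = 22.3 on the right of GM, K = M + 22.3·(-0.0366, 0.999) = (-15.5, 66.6). Then |CK| = |K − C| = 68.4.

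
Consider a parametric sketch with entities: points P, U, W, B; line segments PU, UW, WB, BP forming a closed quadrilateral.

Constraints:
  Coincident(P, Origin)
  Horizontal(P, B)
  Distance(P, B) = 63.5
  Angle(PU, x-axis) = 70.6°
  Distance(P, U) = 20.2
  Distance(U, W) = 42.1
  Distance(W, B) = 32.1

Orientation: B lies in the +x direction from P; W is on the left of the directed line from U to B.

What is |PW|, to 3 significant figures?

55.4

Checks: |UW| = 42.10 ✓; |WB| = 32.10 ✓.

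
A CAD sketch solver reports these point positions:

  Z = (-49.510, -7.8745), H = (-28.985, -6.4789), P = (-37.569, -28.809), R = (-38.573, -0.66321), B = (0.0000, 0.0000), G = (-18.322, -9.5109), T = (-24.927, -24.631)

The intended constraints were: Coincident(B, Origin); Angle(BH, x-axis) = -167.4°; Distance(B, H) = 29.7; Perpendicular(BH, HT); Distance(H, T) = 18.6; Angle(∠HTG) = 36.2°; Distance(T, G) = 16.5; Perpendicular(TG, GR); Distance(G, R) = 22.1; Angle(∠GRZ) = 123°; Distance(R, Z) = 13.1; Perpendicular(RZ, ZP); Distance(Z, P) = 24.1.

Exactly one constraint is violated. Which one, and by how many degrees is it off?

Perpendicular(RZ, ZP) — off by 3.70°.

B = (0.00, 0.00) ✓; BH at -167.4° ✓; |BH| = 29.70 ✓; ∠(BH, HT) = 90.00° ✓; |HT| = 18.60 ✓; ∠HTG = 36.20° ✓; |TG| = 16.50 ✓; ∠(TG, GR) = 90.00° ✓; |GR| = 22.10 ✓; ∠GRZ = 123.0° ✓; |RZ| = 13.10 ✓; ∠(RZ, ZP) = 86.30° ✗; |ZP| = 24.10 ✓.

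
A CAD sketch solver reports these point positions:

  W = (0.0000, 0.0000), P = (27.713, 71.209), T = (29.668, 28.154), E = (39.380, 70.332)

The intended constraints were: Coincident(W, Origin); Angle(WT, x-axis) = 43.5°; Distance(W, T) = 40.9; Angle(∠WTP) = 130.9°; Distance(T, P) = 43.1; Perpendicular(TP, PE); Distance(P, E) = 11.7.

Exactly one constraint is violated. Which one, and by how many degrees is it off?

Perpendicular(TP, PE) — off by 6.90°.

W = (0.00, 0.00) ✓; WT at 43.50° ✓; |WT| = 40.90 ✓; ∠WTP = 130.9° ✓; |TP| = 43.10 ✓; ∠(TP, PE) = 96.90° ✗; |PE| = 11.70 ✓.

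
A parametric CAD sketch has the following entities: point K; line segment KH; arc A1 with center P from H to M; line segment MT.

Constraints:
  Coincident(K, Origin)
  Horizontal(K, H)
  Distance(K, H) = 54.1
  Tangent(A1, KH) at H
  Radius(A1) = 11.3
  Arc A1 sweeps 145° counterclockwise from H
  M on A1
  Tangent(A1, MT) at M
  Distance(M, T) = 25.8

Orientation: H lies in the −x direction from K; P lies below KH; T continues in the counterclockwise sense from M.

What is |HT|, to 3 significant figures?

38.3

On A1, H sits at bearing 90° from P; a 145° counterclockwise sweep puts M at bearing 235°, so M = P + 11.3·(cos 235°, sin 235°) = (-60.6, -20.6). A1 meets MT tangentially, so PM is at right angles to MT, so MT runs along (−sin 235°, cos 235°); with |MT| = 25.8, T = (-39.4, -35.4). Then |HT| = |T − H| = 38.3.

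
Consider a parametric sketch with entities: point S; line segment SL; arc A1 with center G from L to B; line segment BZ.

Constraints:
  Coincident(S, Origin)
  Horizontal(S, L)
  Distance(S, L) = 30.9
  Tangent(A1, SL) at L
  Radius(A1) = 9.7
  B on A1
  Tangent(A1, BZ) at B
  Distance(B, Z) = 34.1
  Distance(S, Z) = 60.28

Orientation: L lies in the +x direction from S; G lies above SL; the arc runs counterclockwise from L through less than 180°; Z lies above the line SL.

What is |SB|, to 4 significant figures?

41.66

S is at the origin; SL is horizontal with |SL| = 30.9 and L on the +x side, so L = (30.90, 0.000). Tangency of A1 to SL means the radius GL is perpendicular to SL, so G = L + (0, 9.7) = (30.90, 9.700). Since GB ⟂ BZ (tangency), |GZ| = √(9.7² + 34.1²) = 35.45 regardless of where B sits on A1. So Z lies on both circle(S, 60.28) and circle(G, 35.45); the above-SL intersection is Z = (41.80, 43.44). B is the foot of the tangent from Z: B = (40.59, 9.358).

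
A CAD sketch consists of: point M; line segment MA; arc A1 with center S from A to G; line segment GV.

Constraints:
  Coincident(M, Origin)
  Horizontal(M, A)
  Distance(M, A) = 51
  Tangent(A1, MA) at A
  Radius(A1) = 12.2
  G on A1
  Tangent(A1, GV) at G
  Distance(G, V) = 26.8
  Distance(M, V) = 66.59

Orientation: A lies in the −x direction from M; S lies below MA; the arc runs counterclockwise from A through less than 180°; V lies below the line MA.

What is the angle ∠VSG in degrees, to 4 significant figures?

65.52°

M is at the origin; M and A share the same y with |MA| = 51.0 and A on the −x side, so A = (-51.00, 0.000). A1 meets MA tangentially, so SA is at right angles to MA, so S = A + (0, -12.2) = (-51.00, -12.20). Since SG ⟂ GV (tangency), |SV| = √(12.2² + 26.8²) = 29.45 regardless of where G sits on A1. So V lies on both circle(M, 66.59) and circle(S, 29.45); the below-MA intersection is V = (-51.97, -41.63). G is the foot of the tangent from V: G = (-62.26, -16.89).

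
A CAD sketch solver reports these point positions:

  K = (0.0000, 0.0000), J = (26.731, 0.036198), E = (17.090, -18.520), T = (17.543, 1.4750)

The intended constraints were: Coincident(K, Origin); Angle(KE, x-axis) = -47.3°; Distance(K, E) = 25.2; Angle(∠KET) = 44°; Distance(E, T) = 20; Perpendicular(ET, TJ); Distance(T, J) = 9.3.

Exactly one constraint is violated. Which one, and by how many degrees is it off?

Perpendicular(ET, TJ) — off by 7.60°.

K = (0.00, 0.00) ✓; KE at -47.30° ✓; |KE| = 25.20 ✓; ∠KET = 44.00° ✓; |ET| = 20.00 ✓; ∠(ET, TJ) = 97.60° ✗; |TJ| = 9.300 ✓.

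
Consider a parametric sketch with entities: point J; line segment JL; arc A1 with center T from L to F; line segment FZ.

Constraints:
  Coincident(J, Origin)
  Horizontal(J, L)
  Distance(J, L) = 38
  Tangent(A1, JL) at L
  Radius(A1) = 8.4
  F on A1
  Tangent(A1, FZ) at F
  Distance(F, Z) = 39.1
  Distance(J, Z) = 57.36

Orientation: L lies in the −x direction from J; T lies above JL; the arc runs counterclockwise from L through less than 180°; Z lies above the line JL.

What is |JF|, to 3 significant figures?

30.9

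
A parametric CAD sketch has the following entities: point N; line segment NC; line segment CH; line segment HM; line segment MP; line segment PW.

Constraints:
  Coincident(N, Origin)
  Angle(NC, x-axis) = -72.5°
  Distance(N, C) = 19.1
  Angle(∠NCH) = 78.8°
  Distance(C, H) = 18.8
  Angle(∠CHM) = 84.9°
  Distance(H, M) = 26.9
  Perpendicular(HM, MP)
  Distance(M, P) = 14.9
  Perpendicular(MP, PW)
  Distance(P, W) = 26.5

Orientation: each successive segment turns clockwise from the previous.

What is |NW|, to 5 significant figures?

19.664

N is at the origin; NC runs at -72.5° with length 19.1, so C = (5.7435, -18.216). ∠NCH = 78.8° gives CH at -173.70° from the x-axis; with |CH| = 18.8, H = (-12.943, -20.279). ∠CHM = 84.9° gives HM at 91.200° from the x-axis; with |HM| = 26.9, M = (-13.506, 6.6151). The perpendicularity gives MP at right angles to HM, so MP runs at 1.2000°; with |MP| = 14.9, P = (1.3904, 6.9271). The perpendicularity gives PW at right angles to MP, so PW runs at -88.800°; with |PW| = 26.5, W = (1.9454, -19.567). Then |NW| = |W − N| = 19.664.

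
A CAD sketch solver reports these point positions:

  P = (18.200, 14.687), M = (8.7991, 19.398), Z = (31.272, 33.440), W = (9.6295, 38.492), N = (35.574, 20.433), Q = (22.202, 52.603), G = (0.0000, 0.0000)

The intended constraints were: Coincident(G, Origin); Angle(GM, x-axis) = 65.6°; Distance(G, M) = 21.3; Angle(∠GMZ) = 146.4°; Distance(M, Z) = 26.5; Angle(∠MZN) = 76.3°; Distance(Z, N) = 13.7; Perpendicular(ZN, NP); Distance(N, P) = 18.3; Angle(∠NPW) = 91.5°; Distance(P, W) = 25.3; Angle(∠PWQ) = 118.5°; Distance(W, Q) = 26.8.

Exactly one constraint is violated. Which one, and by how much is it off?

Distance(W, Q) = 26.8 — off by 7.90.

G = (0.00, 0.00) ✓; GM at 65.60° ✓; |GM| = 21.30 ✓; ∠GMZ = 146.4° ✓; |MZ| = 26.50 ✓; ∠MZN = 76.30° ✓; |ZN| = 13.70 ✓; ∠(ZN, NP) = 90.00° ✓; |NP| = 18.30 ✓; ∠NPW = 91.50° ✓; |PW| = 25.30 ✓; ∠PWQ = 118.5° ✓; |WQ| = 18.90 ✗.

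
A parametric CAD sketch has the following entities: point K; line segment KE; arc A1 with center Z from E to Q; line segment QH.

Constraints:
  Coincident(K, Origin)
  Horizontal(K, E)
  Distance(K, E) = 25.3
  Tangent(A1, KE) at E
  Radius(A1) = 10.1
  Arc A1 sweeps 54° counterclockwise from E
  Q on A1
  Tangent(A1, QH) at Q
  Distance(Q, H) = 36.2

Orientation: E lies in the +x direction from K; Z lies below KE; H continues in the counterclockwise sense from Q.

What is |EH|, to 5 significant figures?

44.566

On A1, E sits at bearing 90° from Z; a 54° counterclockwise sweep puts Q at bearing 144°, so Q = Z + 10.1·(cos 144°, sin 144°) = (17.129, -4.1634). Since A1 is tangent to QH there, ZQ ⟂ QH, so QH runs along (−sin 144°, cos 144°); with |QH| = 36.2, H = (-4.1489, -33.450). Then |EH| = |H − E| = 44.566.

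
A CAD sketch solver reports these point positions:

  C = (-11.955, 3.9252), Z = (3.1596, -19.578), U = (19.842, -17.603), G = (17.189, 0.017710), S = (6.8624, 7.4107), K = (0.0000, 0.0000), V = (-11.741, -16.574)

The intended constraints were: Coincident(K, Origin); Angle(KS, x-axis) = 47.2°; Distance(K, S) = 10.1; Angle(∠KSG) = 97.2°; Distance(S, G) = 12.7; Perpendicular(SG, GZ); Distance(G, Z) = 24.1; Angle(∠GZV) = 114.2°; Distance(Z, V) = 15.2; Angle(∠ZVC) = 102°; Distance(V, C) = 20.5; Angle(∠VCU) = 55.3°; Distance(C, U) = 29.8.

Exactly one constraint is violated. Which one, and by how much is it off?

Distance(C, U) = 29.8 — off by 8.60.

K = (0.00, 0.00) ✓; KS at 47.20° ✓; |KS| = 10.10 ✓; ∠KSG = 97.20° ✓; |SG| = 12.70 ✓; ∠(SG, GZ) = 90.00° ✓; |GZ| = 24.10 ✓; ∠GZV = 114.2° ✓; |ZV| = 15.20 ✓; ∠ZVC = 102.0° ✓; |VC| = 20.50 ✓; ∠VCU = 55.30° ✓; |CU| = 38.40 ✗.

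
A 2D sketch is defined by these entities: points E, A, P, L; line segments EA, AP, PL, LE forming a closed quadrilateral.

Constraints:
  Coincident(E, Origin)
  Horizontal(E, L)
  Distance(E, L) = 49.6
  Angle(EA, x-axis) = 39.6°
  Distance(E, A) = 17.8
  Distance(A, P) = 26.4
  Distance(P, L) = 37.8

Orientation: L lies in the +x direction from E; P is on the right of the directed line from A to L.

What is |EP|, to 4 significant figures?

21.17

Checks: |AP| = 26.40 ✓; |PL| = 37.80 ✓.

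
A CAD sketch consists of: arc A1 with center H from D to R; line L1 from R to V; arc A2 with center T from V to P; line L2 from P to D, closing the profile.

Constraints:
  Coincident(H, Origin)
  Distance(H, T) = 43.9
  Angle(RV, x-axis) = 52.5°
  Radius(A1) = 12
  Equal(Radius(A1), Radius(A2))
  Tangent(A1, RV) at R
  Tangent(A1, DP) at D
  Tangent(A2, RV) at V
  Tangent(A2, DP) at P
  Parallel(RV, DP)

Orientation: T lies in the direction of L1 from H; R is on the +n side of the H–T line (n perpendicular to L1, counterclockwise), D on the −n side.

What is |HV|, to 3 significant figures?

45.5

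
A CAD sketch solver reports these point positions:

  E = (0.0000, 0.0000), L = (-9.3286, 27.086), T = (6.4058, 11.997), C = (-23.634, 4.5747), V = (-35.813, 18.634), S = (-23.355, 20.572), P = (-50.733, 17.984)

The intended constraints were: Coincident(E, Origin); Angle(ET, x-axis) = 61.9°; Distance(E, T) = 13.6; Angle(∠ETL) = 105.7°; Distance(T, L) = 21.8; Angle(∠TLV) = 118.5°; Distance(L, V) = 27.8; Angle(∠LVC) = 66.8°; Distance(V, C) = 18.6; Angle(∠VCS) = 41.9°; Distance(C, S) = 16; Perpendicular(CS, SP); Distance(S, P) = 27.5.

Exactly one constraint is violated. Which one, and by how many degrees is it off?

Perpendicular(CS, SP) — off by 6.40°.

E = (0.00, 0.00) ✓; ET at 61.90° ✓; |ET| = 13.60 ✓; ∠ETL = 105.7° ✓; |TL| = 21.80 ✓; ∠TLV = 118.5° ✓; |LV| = 27.80 ✓; ∠LVC = 66.80° ✓; |VC| = 18.60 ✓; ∠VCS = 41.90° ✓; |CS| = 16.00 ✓; ∠(CS, SP) = 96.40° ✗; |SP| = 27.50 ✓.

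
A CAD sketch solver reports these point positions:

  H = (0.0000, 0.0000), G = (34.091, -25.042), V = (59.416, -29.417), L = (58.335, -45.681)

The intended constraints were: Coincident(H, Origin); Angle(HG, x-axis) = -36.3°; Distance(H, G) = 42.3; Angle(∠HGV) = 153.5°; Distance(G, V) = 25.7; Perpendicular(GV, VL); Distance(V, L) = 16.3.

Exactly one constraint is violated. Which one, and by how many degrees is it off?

Perpendicular(GV, VL) — off by 6.00°.

H = (0.00, 0.00) ✓; HG at -36.30° ✓; |HG| = 42.30 ✓; ∠HGV = 153.5° ✓; |GV| = 25.70 ✓; ∠(GV, VL) = 84.00° ✗; |VL| = 16.30 ✓.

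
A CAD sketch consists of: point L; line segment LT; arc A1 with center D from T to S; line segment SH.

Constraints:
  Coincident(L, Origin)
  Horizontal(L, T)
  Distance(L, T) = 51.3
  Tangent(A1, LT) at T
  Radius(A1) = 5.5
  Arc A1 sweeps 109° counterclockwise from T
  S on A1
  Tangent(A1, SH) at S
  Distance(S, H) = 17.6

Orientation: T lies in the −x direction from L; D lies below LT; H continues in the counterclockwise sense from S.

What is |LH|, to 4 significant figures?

56.13

On A1, T sits at bearing 90° from D; a 109° counterclockwise sweep puts S at bearing 199°, so S = D + 5.5·(cos 199°, sin 199°) = (-56.50, -7.291). Since A1 is tangent to SH there, DS ⟂ SH, so SH runs along (−sin 199°, cos 199°); with |SH| = 17.6, H = (-50.77, -23.93). Then |LH| = |H − L| = 56.13.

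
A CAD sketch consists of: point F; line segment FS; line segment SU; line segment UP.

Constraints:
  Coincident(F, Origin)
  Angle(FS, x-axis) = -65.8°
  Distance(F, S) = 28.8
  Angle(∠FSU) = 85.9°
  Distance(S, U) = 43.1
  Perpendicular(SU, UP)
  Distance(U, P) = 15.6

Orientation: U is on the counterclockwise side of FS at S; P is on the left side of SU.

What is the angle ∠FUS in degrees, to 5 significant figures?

34.990°

F is at the origin; FS runs at -65.8° with length 28.8, so S = 28.8·(cos -65.8°, sin -65.8°) = (11.806, -26.269). ∠FSU = 85.9°, so SU runs at -65.8° + (180° − 85.9°) = 28.300° from the x-axis; with |SU| = 43.1, U = S + 43.1·(cos 28.300°, sin 28.300°) = (49.754, -5.8359). Then cos ∠FUS = UF·US / (|UF||US|), giving 34.990°.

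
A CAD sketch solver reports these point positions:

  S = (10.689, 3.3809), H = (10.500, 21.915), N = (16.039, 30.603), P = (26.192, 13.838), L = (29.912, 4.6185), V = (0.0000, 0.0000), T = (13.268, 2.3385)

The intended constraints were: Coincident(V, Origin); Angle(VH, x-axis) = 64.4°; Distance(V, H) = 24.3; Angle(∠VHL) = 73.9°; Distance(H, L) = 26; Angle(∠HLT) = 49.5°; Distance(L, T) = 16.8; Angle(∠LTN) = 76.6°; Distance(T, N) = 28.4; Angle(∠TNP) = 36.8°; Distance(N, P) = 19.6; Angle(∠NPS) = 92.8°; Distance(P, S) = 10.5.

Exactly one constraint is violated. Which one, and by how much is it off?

Distance(P, S) = 10.5 — off by 8.20.

V = (0.00, 0.00) ✓; VH at 64.40° ✓; |VH| = 24.30 ✓; ∠VHL = 73.90° ✓; |HL| = 26.00 ✓; ∠HLT = 49.50° ✓; |LT| = 16.80 ✓; ∠LTN = 76.60° ✓; |TN| = 28.40 ✓; ∠TNP = 36.80° ✓; |NP| = 19.60 ✓; ∠NPS = 92.80° ✓; |PS| = 18.70 ✗.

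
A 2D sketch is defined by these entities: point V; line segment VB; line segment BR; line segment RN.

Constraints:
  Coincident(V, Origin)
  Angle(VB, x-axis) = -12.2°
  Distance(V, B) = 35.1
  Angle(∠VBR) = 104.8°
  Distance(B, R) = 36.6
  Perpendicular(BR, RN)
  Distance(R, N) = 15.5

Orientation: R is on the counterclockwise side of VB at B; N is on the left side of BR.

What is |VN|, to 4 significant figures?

49.15

V is at the origin; VB runs at -12.2° with length 35.1, so B = 35.1·(cos -12.2°, sin -12.2°) = (34.31, -7.418). ∠VBR = 104.8°, so BR runs at -12.2° + (180° − 104.8°) = 63.00° from the x-axis; with |BR| = 36.6, R = B + 36.6·(cos 63.00°, sin 63.00°) = (50.92, 25.19). BR is perpendicular to RN; with |RN| = 15.5 on the left of BR, N = R + 15.5·(-0.8910, 0.4540) = (37.11, 32.23). Then |VN| = |N − V| = 49.15.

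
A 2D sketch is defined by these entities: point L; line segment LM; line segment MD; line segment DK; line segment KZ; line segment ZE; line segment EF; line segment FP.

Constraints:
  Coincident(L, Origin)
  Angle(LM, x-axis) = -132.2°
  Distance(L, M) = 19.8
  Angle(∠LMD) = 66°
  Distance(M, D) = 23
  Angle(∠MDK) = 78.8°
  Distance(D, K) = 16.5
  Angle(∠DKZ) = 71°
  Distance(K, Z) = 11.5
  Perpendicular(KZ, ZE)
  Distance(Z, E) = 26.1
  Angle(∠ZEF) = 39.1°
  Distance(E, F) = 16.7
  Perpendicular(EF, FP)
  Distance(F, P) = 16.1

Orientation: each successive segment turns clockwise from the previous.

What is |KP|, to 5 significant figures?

13.789

L is at the origin; LM runs at -132.2° with length 19.8, so M = (-13.300, -14.668). ∠LMD = 66.0° gives MD at 113.80° from the x-axis; with |MD| = 23.0, D = (-22.582, 6.3761). ∠MDK = 78.8° gives DK at 12.600° from the x-axis; with |DK| = 16.5, K = (-6.4790, 9.9755). ∠DKZ = 71.0° gives KZ at -96.400° from the x-axis; with |KZ| = 11.5, Z = (-7.7609, -1.4528). KZ is perpendicular to ZE, so ZE runs at 173.60°; with |ZE| = 26.1, E = (-33.698, 1.4565). ∠ZEF = 39.1° gives EF at 32.700° from the x-axis; with |EF| = 16.7, F = (-19.645, 10.479). EF is perpendicular to FP, so FP runs at -57.300°; with |FP| = 16.1, P = (-10.947, -3.0698). Then |KP| = |P − K| = 13.789.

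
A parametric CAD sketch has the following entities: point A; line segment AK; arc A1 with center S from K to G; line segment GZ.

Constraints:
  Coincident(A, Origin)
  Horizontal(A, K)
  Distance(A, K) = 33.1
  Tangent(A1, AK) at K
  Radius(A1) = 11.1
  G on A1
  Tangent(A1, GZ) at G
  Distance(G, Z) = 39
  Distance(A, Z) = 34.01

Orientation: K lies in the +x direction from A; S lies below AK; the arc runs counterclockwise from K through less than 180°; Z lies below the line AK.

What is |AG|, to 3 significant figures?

24.9

Checks: |SG| = 11.10 ✓; ∠(SG, GZ) = 90.00° ✓; |GZ| = 39.00 ✓; |AZ| = 34.01 ✓.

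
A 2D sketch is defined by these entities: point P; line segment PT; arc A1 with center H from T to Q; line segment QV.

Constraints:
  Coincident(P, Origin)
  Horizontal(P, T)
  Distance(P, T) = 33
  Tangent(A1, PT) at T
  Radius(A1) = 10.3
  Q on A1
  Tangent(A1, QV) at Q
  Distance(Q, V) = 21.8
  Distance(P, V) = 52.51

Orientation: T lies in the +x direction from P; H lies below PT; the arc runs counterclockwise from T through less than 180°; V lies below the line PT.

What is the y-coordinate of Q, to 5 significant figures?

-17.455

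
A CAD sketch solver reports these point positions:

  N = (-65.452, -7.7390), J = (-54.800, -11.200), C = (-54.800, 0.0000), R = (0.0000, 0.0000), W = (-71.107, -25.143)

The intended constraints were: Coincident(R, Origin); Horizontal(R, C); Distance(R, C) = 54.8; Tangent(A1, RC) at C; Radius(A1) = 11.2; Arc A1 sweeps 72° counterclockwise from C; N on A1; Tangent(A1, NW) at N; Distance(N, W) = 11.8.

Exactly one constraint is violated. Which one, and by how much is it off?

Distance(N, W) = 11.8 — off by 6.50.

R = (0.00, 0.00) ✓; R.y = 0.00, C.y = 0.00 ✓; |RC| = 54.80 ✓; ∠(JC, CR) = 90.00° ✓; |JC| = 11.20 ✓; bearing(J→N) − bearing(J→C) = 72.00° ✓; |JN| = 11.20 ✓; ∠(JN, NW) = 90.00° ✓; |NW| = 18.30 ✗.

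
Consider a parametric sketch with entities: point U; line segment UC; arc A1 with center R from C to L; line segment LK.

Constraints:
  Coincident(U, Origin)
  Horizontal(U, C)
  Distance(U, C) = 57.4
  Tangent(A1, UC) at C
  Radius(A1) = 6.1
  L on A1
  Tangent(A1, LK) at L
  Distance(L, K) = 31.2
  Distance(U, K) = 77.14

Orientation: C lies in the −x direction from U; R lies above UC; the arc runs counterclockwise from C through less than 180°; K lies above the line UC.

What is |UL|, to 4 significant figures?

52.98

Checks: |RL| = 6.100 ✓; ∠(RL, LK) = 90.00° ✓; |LK| = 31.20 ✓; |UK| = 77.14 ✓.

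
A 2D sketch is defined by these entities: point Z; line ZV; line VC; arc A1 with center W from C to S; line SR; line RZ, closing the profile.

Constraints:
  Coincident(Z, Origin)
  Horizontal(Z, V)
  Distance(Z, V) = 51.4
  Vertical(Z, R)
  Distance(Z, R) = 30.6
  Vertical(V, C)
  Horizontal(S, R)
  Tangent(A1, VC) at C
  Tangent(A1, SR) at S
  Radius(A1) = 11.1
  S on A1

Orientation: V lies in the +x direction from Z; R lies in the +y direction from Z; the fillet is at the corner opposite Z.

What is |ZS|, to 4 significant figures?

50.60

The virtual corner opposite Z is at (51.40, 30.60). The tangent condition forces WC to be normal to VC and the tangent condition forces WS to be normal to SR, with radius 11.1, so the center W sits 11.1 in from both sides at W = (40.30, 19.50). That places the tangent points at C = (51.40, 19.50) on VC and S = (40.30, 30.60) on SR. Then |ZS| = |S − Z| = 50.60.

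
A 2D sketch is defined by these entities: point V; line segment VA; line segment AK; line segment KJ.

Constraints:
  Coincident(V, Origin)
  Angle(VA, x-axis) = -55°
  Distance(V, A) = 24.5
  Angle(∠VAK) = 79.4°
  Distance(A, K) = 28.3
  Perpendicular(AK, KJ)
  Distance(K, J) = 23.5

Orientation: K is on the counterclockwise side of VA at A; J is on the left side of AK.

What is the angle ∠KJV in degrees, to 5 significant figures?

91.401°

V is at the origin; VA runs at -55.0° with length 24.5, so A = 24.5·(cos -55.0°, sin -55.0°) = (14.053, -20.069). ∠VAK = 79.4°, so AK runs at -55.0° + (180° − 79.4°) = 45.600° from the x-axis; with |AK| = 28.3, K = A + 28.3·(cos 45.600°, sin 45.600°) = (33.853, 0.15035). The perpendicularity gives KJ at right angles to AK; with |KJ| = 23.5 on the left of AK, J = K + 23.5·(-0.71447, 0.69966) = (17.063, 16.592). Then cos ∠KJV = JK·JV / (|JK||JV|), giving 91.401°.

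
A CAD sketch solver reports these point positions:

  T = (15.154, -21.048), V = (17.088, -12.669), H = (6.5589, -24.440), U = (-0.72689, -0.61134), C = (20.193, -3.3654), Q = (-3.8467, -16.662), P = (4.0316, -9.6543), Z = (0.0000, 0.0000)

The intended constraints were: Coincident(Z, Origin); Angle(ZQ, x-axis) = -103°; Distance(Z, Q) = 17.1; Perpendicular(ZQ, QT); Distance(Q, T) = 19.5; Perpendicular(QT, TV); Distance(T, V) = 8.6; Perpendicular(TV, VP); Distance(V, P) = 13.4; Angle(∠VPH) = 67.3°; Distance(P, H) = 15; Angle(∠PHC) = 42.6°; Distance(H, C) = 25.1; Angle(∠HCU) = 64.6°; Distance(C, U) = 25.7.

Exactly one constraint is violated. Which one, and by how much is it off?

Distance(C, U) = 25.7 — off by 4.60.

Z = (0.00, 0.00) ✓; ZQ at -103.0° ✓; |ZQ| = 17.10 ✓; ∠(ZQ, QT) = 90.00° ✓; |QT| = 19.50 ✓; ∠(QT, TV) = 90.00° ✓; |TV| = 8.599 ✓; ∠(TV, VP) = 90.00° ✓; |VP| = 13.40 ✓; ∠VPH = 67.30° ✓; |PH| = 15.00 ✓; ∠PHC = 42.60° ✓; |HC| = 25.10 ✓; ∠HCU = 64.60° ✓; |CU| = 21.10 ✗.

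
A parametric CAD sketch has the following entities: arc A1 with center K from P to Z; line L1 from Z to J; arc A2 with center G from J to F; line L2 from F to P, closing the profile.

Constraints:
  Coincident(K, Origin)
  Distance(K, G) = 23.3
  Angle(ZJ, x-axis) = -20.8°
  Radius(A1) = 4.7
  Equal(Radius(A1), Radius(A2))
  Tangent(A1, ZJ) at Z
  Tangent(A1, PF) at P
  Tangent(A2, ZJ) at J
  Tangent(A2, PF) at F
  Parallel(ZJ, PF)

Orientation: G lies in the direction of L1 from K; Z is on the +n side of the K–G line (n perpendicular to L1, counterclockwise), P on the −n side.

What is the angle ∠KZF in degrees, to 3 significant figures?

68.0°

The slot axis is L1's direction at -20.8°, so u = (cos -20.8°, sin -20.8°) = (0.935, -0.355) and n = (−sin -20.8°, cos -20.8°) = (0.355, 0.935). K is at the origin and G lies 23.3 along u from K, so G = 23.3·u = (21.8, -8.27). Tangency of A1 to both parallel lines with radius 4.7 puts Z and P at K ± 4.7·n: Z = (1.67, 4.39), P = (-1.67, -4.39). Equal radii place J and F the same way about G: J = G + 4.7·n = (23.5, -3.88), F = G − 4.7·n = (20.1, -12.7). Then cos ∠KZF = ZK·ZF / (|ZK||ZF|), giving 68.0°.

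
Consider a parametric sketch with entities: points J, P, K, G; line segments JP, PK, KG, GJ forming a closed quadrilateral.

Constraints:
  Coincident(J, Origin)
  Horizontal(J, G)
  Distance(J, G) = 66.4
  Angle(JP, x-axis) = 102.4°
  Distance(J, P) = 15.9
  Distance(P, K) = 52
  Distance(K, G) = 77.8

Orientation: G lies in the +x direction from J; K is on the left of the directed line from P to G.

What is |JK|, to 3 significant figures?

65.2

Checks: |PK| = 52.00 ✓; |KG| = 77.80 ✓.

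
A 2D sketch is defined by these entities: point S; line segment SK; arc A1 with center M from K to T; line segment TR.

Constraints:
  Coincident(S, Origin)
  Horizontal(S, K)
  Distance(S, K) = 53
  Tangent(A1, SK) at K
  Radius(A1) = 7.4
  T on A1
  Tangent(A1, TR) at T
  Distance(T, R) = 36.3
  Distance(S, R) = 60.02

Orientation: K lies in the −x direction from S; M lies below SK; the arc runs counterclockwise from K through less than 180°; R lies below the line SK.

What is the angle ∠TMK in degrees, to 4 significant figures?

118.7°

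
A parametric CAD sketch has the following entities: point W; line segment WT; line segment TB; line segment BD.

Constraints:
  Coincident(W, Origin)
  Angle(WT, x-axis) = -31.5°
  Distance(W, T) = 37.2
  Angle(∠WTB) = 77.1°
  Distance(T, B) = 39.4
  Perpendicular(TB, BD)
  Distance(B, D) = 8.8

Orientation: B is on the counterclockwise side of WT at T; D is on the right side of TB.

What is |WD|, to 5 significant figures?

54.749

∠WTB = 77.1°, so TB runs at -31.5° + (180° − 77.1°) = 71.400° from the x-axis; with |TB| = 39.4, B = T + 39.4·(cos 71.400°, sin 71.400°) = (44.285, 17.905). The perpendicularity gives BD at right angles to TB; with |BD| = 8.8 on the right of TB, D = B + 8.8·(0.94777, -0.31896) = (52.626, 15.098). Then |WD| = |D − W| = 54.749.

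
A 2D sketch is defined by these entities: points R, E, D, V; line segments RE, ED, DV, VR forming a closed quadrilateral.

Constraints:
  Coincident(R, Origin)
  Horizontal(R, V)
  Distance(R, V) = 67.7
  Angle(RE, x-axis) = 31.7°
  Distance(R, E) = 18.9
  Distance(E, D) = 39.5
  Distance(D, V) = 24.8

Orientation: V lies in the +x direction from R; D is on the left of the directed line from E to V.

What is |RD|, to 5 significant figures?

57.912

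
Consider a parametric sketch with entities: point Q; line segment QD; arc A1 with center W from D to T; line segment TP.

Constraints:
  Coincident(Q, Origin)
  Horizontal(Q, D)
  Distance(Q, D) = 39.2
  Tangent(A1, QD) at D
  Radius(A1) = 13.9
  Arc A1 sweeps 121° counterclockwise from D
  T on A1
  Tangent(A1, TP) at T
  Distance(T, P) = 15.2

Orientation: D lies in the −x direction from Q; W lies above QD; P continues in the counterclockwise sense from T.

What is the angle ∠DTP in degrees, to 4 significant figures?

119.5°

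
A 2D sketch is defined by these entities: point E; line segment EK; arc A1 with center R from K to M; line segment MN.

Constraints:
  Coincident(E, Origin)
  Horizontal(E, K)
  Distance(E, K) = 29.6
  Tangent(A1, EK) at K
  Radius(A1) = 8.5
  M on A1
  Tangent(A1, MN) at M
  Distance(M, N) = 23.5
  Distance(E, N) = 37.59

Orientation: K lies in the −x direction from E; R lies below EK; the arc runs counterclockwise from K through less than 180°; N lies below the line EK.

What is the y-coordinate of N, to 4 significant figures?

-31.67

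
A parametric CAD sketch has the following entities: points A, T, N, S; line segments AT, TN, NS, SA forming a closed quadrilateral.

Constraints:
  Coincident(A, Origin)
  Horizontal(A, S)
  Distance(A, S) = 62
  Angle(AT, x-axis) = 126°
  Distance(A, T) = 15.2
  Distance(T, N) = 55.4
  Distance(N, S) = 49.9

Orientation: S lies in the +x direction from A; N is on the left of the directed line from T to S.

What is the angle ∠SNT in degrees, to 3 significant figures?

86.1°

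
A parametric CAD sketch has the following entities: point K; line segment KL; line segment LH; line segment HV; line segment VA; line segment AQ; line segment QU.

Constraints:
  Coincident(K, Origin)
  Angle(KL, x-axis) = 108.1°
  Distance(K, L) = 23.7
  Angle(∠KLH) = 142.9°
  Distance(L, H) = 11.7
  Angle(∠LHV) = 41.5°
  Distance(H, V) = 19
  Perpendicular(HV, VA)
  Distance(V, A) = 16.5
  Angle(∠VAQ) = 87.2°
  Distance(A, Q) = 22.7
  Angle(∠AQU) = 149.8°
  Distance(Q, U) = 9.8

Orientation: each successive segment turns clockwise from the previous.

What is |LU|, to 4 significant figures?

20.78

K is at the origin; KL runs at 108.1° with length 23.7, so L = (-7.363, 22.53). ∠KLH = 142.9° gives LH at 71.00° from the x-axis; with |LH| = 11.7, H = (-3.554, 33.59). ∠LHV = 41.5° gives HV at -67.50° from the x-axis; with |HV| = 19.0, V = (3.717, 16.04). HV ⟂ VA, so VA runs at -157.5°; with |VA| = 16.5, A = (-11.53, 9.722). ∠VAQ = 87.2° gives AQ at 109.7° from the x-axis; with |AQ| = 22.7, Q = (-19.18, 31.09). ∠AQU = 149.8° gives QU at 79.50° from the x-axis; with |QU| = 9.8, U = (-17.39, 40.73). Then |LU| = |U − L| = 20.78.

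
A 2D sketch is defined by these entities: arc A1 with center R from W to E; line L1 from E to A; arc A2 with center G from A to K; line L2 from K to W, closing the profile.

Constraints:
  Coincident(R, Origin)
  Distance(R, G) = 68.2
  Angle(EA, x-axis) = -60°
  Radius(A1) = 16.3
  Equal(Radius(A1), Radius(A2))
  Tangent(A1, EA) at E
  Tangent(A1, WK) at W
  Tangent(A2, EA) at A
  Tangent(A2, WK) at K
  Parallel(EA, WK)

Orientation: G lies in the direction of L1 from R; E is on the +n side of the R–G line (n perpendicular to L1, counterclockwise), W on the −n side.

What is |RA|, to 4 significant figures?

70.12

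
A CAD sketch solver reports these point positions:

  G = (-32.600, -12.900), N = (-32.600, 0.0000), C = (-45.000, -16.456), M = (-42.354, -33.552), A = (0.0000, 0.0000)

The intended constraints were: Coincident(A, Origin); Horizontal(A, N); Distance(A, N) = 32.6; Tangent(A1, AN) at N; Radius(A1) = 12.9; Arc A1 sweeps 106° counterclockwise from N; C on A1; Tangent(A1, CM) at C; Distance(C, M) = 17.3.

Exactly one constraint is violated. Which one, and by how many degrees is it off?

Tangent(A1, CM) at C — off by 7.20°.

A = (0.00, 0.00) ✓; A.y = 0.00, N.y = 0.00 ✓; |AN| = 32.60 ✓; ∠(GN, NA) = 90.00° ✓; |GN| = 12.90 ✓; bearing(G→C) − bearing(G→N) = 106.0° ✓; |GC| = 12.90 ✓; ∠(GC, CM) = 97.20° ✗; |CM| = 17.30 ✓.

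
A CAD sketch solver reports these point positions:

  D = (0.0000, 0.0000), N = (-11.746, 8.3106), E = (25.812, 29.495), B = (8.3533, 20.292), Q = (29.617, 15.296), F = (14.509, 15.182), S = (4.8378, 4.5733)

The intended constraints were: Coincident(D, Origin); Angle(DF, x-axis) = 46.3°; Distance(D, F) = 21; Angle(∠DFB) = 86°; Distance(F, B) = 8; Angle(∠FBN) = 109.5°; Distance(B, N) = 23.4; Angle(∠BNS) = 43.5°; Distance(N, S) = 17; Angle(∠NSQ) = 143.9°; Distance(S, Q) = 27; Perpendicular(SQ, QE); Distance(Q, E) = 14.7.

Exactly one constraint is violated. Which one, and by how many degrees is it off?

Perpendicular(SQ, QE) — off by 8.40°.

D = (0.00, 0.00) ✓; DF at 46.30° ✓; |DF| = 21.00 ✓; ∠DFB = 86.00° ✓; |FB| = 8.000 ✓; ∠FBN = 109.5° ✓; |BN| = 23.40 ✓; ∠BNS = 43.50° ✓; |NS| = 17.00 ✓; ∠NSQ = 143.9° ✓; |SQ| = 27.00 ✓; ∠(SQ, QE) = 81.60° ✗; |QE| = 14.70 ✓.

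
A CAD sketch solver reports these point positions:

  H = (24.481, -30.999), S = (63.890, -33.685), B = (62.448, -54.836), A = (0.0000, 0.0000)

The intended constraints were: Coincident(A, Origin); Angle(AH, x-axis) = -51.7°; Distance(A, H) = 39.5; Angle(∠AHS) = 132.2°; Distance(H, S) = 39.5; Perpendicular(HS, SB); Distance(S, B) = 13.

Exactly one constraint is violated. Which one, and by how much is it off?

Distance(S, B) = 13 — off by 8.20.

A = (0.00, 0.00) ✓; AH at -51.70° ✓; |AH| = 39.50 ✓; ∠AHS = 132.2° ✓; |HS| = 39.50 ✓; ∠(HS, SB) = 90.00° ✓; |SB| = 21.20 ✗.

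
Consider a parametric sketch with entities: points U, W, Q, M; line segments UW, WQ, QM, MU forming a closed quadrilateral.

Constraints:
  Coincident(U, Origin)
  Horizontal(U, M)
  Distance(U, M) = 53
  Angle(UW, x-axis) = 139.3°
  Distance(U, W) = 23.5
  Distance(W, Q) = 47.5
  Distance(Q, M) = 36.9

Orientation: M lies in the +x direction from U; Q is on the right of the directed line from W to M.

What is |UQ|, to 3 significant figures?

24.0

Checks: |WQ| = 47.50 ✓; |QM| = 36.90 ✓.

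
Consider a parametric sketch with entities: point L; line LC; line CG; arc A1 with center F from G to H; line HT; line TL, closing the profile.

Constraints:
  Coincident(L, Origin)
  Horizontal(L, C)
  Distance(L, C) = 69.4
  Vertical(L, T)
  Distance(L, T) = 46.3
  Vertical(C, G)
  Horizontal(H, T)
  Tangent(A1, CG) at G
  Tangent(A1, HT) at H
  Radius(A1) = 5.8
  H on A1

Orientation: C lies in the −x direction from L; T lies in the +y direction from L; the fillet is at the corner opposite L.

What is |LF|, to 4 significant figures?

75.40

L is at the origin; L and C share the same y with |LC| = 69.4 and C on the −x side, so C = (-69.40, 0.000). LT is vertical with |LT| = 46.3 and T on the +y side, so T = (0.000, 46.30). The virtual corner opposite L is at (-69.40, 46.30). The tangent condition forces FG to be normal to CG and the tangent condition forces FH to be normal to HT, with radius 5.8, so the center F sits 5.8 in from both sides at F = (-63.60, 40.50). Then |LF| = |F − L| = 75.40.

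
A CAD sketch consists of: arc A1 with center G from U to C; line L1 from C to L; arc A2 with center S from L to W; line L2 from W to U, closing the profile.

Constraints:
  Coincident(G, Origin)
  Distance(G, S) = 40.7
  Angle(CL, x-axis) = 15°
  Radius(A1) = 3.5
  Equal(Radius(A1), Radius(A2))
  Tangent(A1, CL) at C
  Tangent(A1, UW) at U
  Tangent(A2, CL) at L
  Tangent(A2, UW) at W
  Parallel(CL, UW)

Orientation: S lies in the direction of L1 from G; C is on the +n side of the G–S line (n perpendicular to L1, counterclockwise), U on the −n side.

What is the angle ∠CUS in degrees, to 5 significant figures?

85.085°

The slot axis is L1's direction at 15.0°, so u = (cos 15.0°, sin 15.0°) = (0.96593, 0.25882) and n = (−sin 15.0°, cos 15.0°) = (-0.25882, 0.96593). G is at the origin and S lies 40.7 along u from G, so S = 40.7·u = (39.313, 10.534). Tangency of A1 to both parallel lines with radius 3.5 puts C and U at G ± 3.5·n: C = (-0.90587, 3.3807), U = (0.90587, -3.3807). Then cos ∠CUS = UC·US / (|UC||US|), giving 85.085°.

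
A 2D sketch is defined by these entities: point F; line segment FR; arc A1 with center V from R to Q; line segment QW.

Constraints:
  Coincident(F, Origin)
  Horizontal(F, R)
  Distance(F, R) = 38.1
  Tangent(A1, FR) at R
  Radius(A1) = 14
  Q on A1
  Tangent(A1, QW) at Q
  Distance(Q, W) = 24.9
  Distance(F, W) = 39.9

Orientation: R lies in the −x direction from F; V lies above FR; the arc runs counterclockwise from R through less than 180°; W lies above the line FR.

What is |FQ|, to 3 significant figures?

26.8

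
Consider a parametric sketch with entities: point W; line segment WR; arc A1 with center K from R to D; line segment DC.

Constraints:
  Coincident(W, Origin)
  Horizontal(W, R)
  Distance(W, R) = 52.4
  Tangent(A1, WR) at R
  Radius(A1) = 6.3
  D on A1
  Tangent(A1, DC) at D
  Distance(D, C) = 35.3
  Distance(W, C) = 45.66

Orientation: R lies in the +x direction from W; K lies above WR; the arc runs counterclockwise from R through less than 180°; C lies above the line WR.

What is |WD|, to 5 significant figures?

57.629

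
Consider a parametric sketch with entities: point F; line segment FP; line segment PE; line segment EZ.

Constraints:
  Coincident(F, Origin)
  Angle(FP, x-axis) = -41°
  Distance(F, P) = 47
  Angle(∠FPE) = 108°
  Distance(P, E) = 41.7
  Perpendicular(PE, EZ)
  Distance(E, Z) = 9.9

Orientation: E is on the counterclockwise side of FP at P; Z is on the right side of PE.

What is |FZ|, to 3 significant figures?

78.4

∠FPE = 108.0°, so PE runs at -41.0° + (180° − 108.0°) = 31.0° from the x-axis; with |PE| = 41.7, E = P + 41.7·(cos 31.0°, sin 31.0°) = (71.2, -9.36). PE ⟂ EZ; with |EZ| = 9.9 on the right of PE, Z = E + 9.9·(0.515, -0.857) = (76.3, -17.8). Then |FZ| = |Z − F| = 78.4.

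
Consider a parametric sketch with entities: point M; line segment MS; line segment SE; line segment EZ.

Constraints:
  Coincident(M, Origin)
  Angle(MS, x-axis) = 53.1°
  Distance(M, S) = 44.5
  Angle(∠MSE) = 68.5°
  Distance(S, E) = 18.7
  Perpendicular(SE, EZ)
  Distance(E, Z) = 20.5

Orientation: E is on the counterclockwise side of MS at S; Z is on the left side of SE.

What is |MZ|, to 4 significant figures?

21.04

M is at the origin; MS runs at 53.1° with length 44.5, so S = 44.5·(cos 53.1°, sin 53.1°) = (26.72, 35.59). ∠MSE = 68.5°, so SE runs at 53.1° + (180° − 68.5°) = 164.6° from the x-axis; with |SE| = 18.7, E = S + 18.7·(cos 164.6°, sin 164.6°) = (8.690, 40.55). SE is perpendicular to EZ; with |EZ| = 20.5 on the left of SE, Z = E + 20.5·(-0.2656, -0.9641) = (3.246, 20.79). Then |MZ| = |Z − M| = 21.04.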